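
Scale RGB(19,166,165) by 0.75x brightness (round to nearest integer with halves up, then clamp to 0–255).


Multiply each channel by 0.75, round half up, clamp to [0, 255]
R: 19×0.75 = 14.25 → round → 14
G: 166×0.75 = 124.5 → round → 125
B: 165×0.75 = 123.75 → round → 124
= RGB(14, 125, 124)


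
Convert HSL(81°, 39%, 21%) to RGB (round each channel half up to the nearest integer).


H=81°, S=0.39, L=0.21
C = (1-|2L-1|)×S = (1-|-0.58|)×0.39 = 0.1638
H' = H/60 = 81/60 ≈ 1.3500; X = C×(1-|H' mod 2 - 1|) = 0.10647
m = L - C/2 = 0.21 - 0.0819 = 0.1281
Sector ⌊H'⌋ = 1 → (R',G',B') = (0.10647, 0.1638, 0.0)
RGB = ((R'+m)×255, (G'+m)×255, (B'+m)×255) = (59.81535, 74.4345, 32.6655)
Round half up → RGB(60, 74, 33)


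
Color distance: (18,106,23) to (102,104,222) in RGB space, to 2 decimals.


d = √[(R₁-R₂)² + (G₁-G₂)² + (B₁-B₂)²]
d = √[(18-102)² + (106-104)² + (23-222)²]
d = √[7056 + 4 + 39601]
d = √46661
d ≈ 216.01


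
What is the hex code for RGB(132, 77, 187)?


R = 132 → 84 (hex)
G = 77 → 4D (hex)
B = 187 → BB (hex)
Hex = #844DBB


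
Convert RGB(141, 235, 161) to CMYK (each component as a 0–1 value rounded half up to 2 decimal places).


R'=141/255≈0.5529, G'=235/255≈0.9216, B'=161/255≈0.6314
K = 1 - max(R',G',B') = 1 - 235/255 = 20/255 = 0.07843… → 0.08
(1-R'-K)/(1-K) simplifies to (max-R)/max with max = 235:
C = (235-141)/235 = 94/235 = 0.4 → 0.40
M = (235-235)/235 = 0/235 = 0 → 0.00
Y = (235-161)/235 = 74/235 = 0.31489… → 0.31
= CMYK(0.40, 0.00, 0.31, 0.08)


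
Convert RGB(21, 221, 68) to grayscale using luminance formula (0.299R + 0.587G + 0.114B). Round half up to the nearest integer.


Gray = 0.299×R + 0.587×G + 0.114×B
Gray = 0.299×21 + 0.587×221 + 0.114×68
Gray = 6.279 + 129.727 + 7.752
Gray = 143.758 → round half up → 144
Gray = 144


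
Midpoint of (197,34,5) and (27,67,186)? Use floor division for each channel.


Midpoint: each channel = ⌊(C₁+C₂)/2⌋
R: ⌊(197+27)/2⌋ = 112
G: ⌊(34+67)/2⌋ = 50
B: ⌊(5+186)/2⌋ = 95
= RGB(112, 50, 95)


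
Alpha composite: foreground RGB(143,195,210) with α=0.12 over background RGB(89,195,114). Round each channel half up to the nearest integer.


C = α×F + (1-α)×B, with 1-α = 0.88
R: 0.12×143 + 0.88×89 = 17.16 + 78.32 = 95.48 → 95
G: 0.12×195 + 0.88×195 = 23.40 + 171.60 = 195.00 → 195
B: 0.12×210 + 0.88×114 = 25.20 + 100.32 = 125.52 → 126
= RGB(95, 195, 126)


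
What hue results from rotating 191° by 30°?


New hue = (H + rotation) mod 360
New hue = (191 + 30) mod 360
= 221 mod 360
= 221°


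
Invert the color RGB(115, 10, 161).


Invert: (255-R, 255-G, 255-B)
R: 255-115 = 140
G: 255-10 = 245
B: 255-161 = 94
= RGB(140, 245, 94)


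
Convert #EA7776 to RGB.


EA → 234 (R)
77 → 119 (G)
76 → 118 (B)
= RGB(234, 119, 118)


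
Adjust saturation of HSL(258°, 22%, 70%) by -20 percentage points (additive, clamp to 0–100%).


Original S = 22%
Adjustment = -20 percentage points
New S = 22 + (-20) = 2
Clamp to [0, 100] → 2
= HSL(258°, 2%, 70%)


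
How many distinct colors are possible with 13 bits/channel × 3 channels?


Total bits = 13 bits/channel × 3 channels = 39 bits
Distinct colors = 2^39
= 549,755,813,888 colors


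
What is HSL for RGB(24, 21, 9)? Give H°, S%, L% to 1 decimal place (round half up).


Normalize: R'=24/255≈0.0941, G'=21/255≈0.0824, B'=9/255≈0.0353
Max=24/255, Min=9/255, Δ=Max-Min=15/255
L = (Max+Min)/2 = (24+9)/510 = 33/510 = 0.06470… → L = 6.5%
L ≤ 0.5 → S = Δ/(Max+Min) = 15/(24+9) = 15/33 = 0.45454… → S = 45.5%
(the 1/255 factors cancel in S and H, so raw channel differences can be used)
Max is R' → H = 60 × (((G-B)/Δ) mod 6) = 60 × (((21-9)/15) mod 6)
  12/15 = 0.8
  H = 60 × 0.8 = 48° → H = 48.0°
= HSL(48.0°, 45.5%, 6.5%)


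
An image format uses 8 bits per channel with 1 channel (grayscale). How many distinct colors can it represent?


Total bits = 8 bits/channel × 1 channels = 8 bits
Distinct colors = 2^8
= 256 colors


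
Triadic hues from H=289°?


Triadic: equally spaced at 120° intervals
H1 = 289°
H2 = (289 + 120) mod 360 = 49°
H3 = (289 + 240) mod 360 = 169°
Triadic = 289°, 49°, 169°


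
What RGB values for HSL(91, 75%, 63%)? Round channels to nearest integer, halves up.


H=91°, S=0.75, L=0.63
C = (1-|2L-1|)×S = (1-|0.26|)×0.75 = 0.555
H' = H/60 = 91/60 ≈ 1.5167; X = C×(1-|H' mod 2 - 1|) = 0.26825
m = L - C/2 = 0.63 - 0.2775 = 0.3525
Sector ⌊H'⌋ = 1 → (R',G',B') = (0.26825, 0.555, 0.0)
RGB = ((R'+m)×255, (G'+m)×255, (B'+m)×255) = (158.29125, 231.4125, 89.8875)
Round half up → RGB(158, 231, 90)


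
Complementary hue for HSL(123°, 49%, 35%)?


Complement = opposite side of color wheel = hue + 180°
H' = (123 + 180) mod 360 = 303°
S and L unchanged.
= HSL(303°, 49%, 35%)


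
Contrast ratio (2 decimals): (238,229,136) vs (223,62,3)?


Linearize each sRGB channel c=v/255: c/12.92 if c ≤ 0.04045 else ((c+0.055)/1.055)^2.4
L = 0.2126×R_lin + 0.7152×G_lin + 0.0722×B_lin
Color 1 (238,229,136):
  R=238: 238/255≈0.9333 > 0.04045 → ((0.9333+0.055)/1.055)^2.4 ≈ 0.85499
  G=229: 229/255≈0.8980 > 0.04045 → ((0.8980+0.055)/1.055)^2.4 ≈ 0.78354
  B=136: 136/255≈0.5333 > 0.04045 → ((0.5333+0.055)/1.055)^2.4 ≈ 0.24620
  L1 = 0.2126×0.85499 + 0.7152×0.78354 + 0.0722×0.24620 ≈ 0.75993
Color 2 (223,62,3):
  R=223: 223/255≈0.8745 > 0.04045 → ((0.8745+0.055)/1.055)^2.4 ≈ 0.73791
  G=62: 62/255≈0.2431 > 0.04045 → ((0.2431+0.055)/1.055)^2.4 ≈ 0.04817
  B=3: 3/255≈0.0118 ≤ 0.04045 → 0.0118/12.92 ≈ 0.00091
  L2 = 0.2126×0.73791 + 0.7152×0.04817 + 0.0722×0.00091 ≈ 0.19140
Lighter = 0.75993, Darker = 0.19140
Ratio = (L_lighter + 0.05) / (L_darker + 0.05)
Ratio = (0.75993 + 0.05) / (0.19140 + 0.05) = 0.80993 / 0.24140 ≈ 3.3552
Ratio ≈ 3.36:1


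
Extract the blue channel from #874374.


Color: #874374
R = 87 = 135
G = 43 = 67
B = 74 = 116
Blue = 116


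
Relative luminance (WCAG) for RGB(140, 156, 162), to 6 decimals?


Linearize each channel (sRGB transfer function): c = v/255; c_lin = c/12.92 if c ≤ 0.04045, else ((c+0.055)/1.055)^2.4
  R: 140/255 ≈ 0.549020 > 0.04045 → ((0.549020+0.055)/1.055)^2.4 ≈ 0.262251
  G: 156/255 ≈ 0.611765 > 0.04045 → ((0.611765+0.055)/1.055)^2.4 ≈ 0.332452
  B: 162/255 ≈ 0.635294 > 0.04045 → ((0.635294+0.055)/1.055)^2.4 ≈ 0.361307
R_lin = 0.262251, G_lin = 0.332452, B_lin = 0.361307
L = 0.2126×R + 0.7152×G + 0.0722×B
L = 0.2126×0.262251 + 0.7152×0.332452 + 0.0722×0.361307
L ≈ 0.319610


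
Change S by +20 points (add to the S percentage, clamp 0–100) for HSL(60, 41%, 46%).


Original S = 41%
Adjustment = +20 percentage points
New S = 41 + (20) = 61
Clamp to [0, 100] → 61
= HSL(60°, 61%, 46%)


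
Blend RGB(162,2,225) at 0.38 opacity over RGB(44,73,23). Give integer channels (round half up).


C = α×F + (1-α)×B, with 1-α = 0.62
R: 0.38×162 + 0.62×44 = 61.56 + 27.28 = 88.84 → 89
G: 0.38×2 + 0.62×73 = 0.76 + 45.26 = 46.02 → 46
B: 0.38×225 + 0.62×23 = 85.50 + 14.26 = 99.76 → 100
= RGB(89, 46, 100)


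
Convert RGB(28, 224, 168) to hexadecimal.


R = 28 → 1C (hex)
G = 224 → E0 (hex)
B = 168 → A8 (hex)
Hex = #1CE0A8


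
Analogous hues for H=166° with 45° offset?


Base hue: 166°
Left analog: (166 - 45) mod 360 = 121°
Right analog: (166 + 45) mod 360 = 211°
Analogous hues = 121° and 211°


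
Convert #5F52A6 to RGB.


5F → 95 (R)
52 → 82 (G)
A6 → 166 (B)
= RGB(95, 82, 166)


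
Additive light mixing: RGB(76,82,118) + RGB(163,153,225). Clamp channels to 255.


Additive: each channel = min(255, C₁+C₂)
R: 76+163 = 239 → 239
G: 82+153 = 235 → 235
B: 118+225 = 343 → 255
= RGB(239, 235, 255)


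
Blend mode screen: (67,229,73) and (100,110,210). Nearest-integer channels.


Screen: C = 255 - (255-A)×(255-B)/255, rounded to nearest integer
R: 255 - (255-67)×(255-100)/255 = 255 - 29140/255 ≈ 255 - 114.275 = 140.725 → 141
G: 255 - (255-229)×(255-110)/255 = 255 - 3770/255 ≈ 255 - 14.784 = 240.216 → 240
B: 255 - (255-73)×(255-210)/255 = 255 - 8190/255 ≈ 255 - 32.118 = 222.882 → 223
= RGB(141, 240, 223)


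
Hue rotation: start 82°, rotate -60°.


New hue = (H + rotation) mod 360
New hue = (82 -60) mod 360
= 22 mod 360
= 22°


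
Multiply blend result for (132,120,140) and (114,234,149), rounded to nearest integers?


Multiply: C = A×B/255, rounded to nearest integer
R: 132×114/255 = 15048/255 ≈ 59.012 → 59
G: 120×234/255 = 28080/255 ≈ 110.118 → 110
B: 140×149/255 = 20860/255 ≈ 81.804 → 82
= RGB(59, 110, 82)


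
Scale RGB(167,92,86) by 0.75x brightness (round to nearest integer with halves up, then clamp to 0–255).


Multiply each channel by 0.75, round half up, clamp to [0, 255]
R: 167×0.75 = 125.25 → round → 125
G: 92×0.75 = 69
B: 86×0.75 = 64.5 → round → 65
= RGB(125, 69, 65)


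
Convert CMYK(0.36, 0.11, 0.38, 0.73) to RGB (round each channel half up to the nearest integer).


R = 255 × (1-C) × (1-K) = 255 × 0.64 × 0.27 = 44.064 → 44
G = 255 × (1-M) × (1-K) = 255 × 0.89 × 0.27 = 61.2765 → 61
B = 255 × (1-Y) × (1-K) = 255 × 0.62 × 0.27 = 42.687 → 43
= RGB(44, 61, 43)


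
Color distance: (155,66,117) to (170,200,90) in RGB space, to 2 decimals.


d = √[(R₁-R₂)² + (G₁-G₂)² + (B₁-B₂)²]
d = √[(155-170)² + (66-200)² + (117-90)²]
d = √[225 + 17956 + 729]
d = √18910
d ≈ 137.51


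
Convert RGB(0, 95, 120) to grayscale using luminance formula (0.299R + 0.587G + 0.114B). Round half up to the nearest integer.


Gray = 0.299×R + 0.587×G + 0.114×B
Gray = 0.299×0 + 0.587×95 + 0.114×120
Gray = 0.000 + 55.765 + 13.680
Gray = 69.445 → round half up → 69
Gray = 69


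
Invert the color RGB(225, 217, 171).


Invert: (255-R, 255-G, 255-B)
R: 255-225 = 30
G: 255-217 = 38
B: 255-171 = 84
= RGB(30, 38, 84)


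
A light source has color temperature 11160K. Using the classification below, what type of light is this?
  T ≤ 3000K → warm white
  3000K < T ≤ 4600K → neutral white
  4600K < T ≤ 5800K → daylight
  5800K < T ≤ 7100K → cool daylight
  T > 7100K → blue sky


Temperature: 11160K
11160K > 7100K → blue sky
Classification: blue sky


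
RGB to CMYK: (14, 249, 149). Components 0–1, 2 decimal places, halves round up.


R'=14/255≈0.0549, G'=249/255≈0.9765, B'=149/255≈0.5843
K = 1 - max(R',G',B') = 1 - 249/255 = 6/255 = 0.02352… → 0.02
(1-R'-K)/(1-K) simplifies to (max-R)/max with max = 249:
C = (249-14)/249 = 235/249 = 0.94377… → 0.94
M = (249-249)/249 = 0/249 = 0 → 0.00
Y = (249-149)/249 = 100/249 = 0.40160… → 0.40
= CMYK(0.94, 0.00, 0.40, 0.02)


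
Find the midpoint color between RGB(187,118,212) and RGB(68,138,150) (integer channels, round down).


Midpoint: each channel = ⌊(C₁+C₂)/2⌋
R: ⌊(187+68)/2⌋ = 127
G: ⌊(118+138)/2⌋ = 128
B: ⌊(212+150)/2⌋ = 181
= RGB(127, 128, 181)


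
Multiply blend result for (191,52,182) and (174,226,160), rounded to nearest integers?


Multiply: C = A×B/255, rounded to nearest integer
R: 191×174/255 = 33234/255 ≈ 130.329 → 130
G: 52×226/255 = 11752/255 ≈ 46.086 → 46
B: 182×160/255 = 29120/255 ≈ 114.196 → 114
= RGB(130, 46, 114)


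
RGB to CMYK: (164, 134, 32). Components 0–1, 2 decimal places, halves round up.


R'=164/255≈0.6431, G'=134/255≈0.5255, B'=32/255≈0.1255
K = 1 - max(R',G',B') = 1 - 164/255 = 91/255 = 0.35686… → 0.36
(1-R'-K)/(1-K) simplifies to (max-R)/max with max = 164:
C = (164-164)/164 = 0/164 = 0 → 0.00
M = (164-134)/164 = 30/164 = 0.18292… → 0.18
Y = (164-32)/164 = 132/164 = 0.80487… → 0.80
= CMYK(0.00, 0.18, 0.80, 0.36)


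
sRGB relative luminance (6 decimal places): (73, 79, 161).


Linearize each channel (sRGB transfer function): c = v/255; c_lin = c/12.92 if c ≤ 0.04045, else ((c+0.055)/1.055)^2.4
  R: 73/255 ≈ 0.286275 > 0.04045 → ((0.286275+0.055)/1.055)^2.4 ≈ 0.066626
  G: 79/255 ≈ 0.309804 > 0.04045 → ((0.309804+0.055)/1.055)^2.4 ≈ 0.078187
  B: 161/255 ≈ 0.631373 > 0.04045 → ((0.631373+0.055)/1.055)^2.4 ≈ 0.356400
R_lin = 0.066626, G_lin = 0.078187, B_lin = 0.356400
L = 0.2126×R + 0.7152×G + 0.0722×B
L = 0.2126×0.066626 + 0.7152×0.078187 + 0.0722×0.356400
L ≈ 0.095816


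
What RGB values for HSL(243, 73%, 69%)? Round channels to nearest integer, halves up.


H=243°, S=0.73, L=0.69
C = (1-|2L-1|)×S = (1-|0.38|)×0.73 = 0.4526
H' = H/60 = 243/60 ≈ 4.0500; X = C×(1-|H' mod 2 - 1|) = 0.02263
m = L - C/2 = 0.69 - 0.2263 = 0.4637
Sector ⌊H'⌋ = 4 → (R',G',B') = (0.02263, 0.0, 0.4526)
RGB = ((R'+m)×255, (G'+m)×255, (B'+m)×255) = (124.01415, 118.2435, 233.6565)
Round half up → RGB(124, 118, 234)


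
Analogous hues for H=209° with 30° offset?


Base hue: 209°
Left analog: (209 - 30) mod 360 = 179°
Right analog: (209 + 30) mod 360 = 239°
Analogous hues = 179° and 239°


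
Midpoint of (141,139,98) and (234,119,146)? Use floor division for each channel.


Midpoint: each channel = ⌊(C₁+C₂)/2⌋
R: ⌊(141+234)/2⌋ = 187
G: ⌊(139+119)/2⌋ = 129
B: ⌊(98+146)/2⌋ = 122
= RGB(187, 129, 122)


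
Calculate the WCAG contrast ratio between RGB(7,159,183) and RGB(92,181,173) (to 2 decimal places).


Linearize each sRGB channel c=v/255: c/12.92 if c ≤ 0.04045 else ((c+0.055)/1.055)^2.4
L = 0.2126×R_lin + 0.7152×G_lin + 0.0722×B_lin
Color 1 (7,159,183):
  R=7: 7/255≈0.0275 ≤ 0.04045 → 0.0275/12.92 ≈ 0.00212
  G=159: 159/255≈0.6235 > 0.04045 → ((0.6235+0.055)/1.055)^2.4 ≈ 0.34670
  B=183: 183/255≈0.7176 > 0.04045 → ((0.7176+0.055)/1.055)^2.4 ≈ 0.47353
  L1 = 0.2126×0.00212 + 0.7152×0.34670 + 0.0722×0.47353 ≈ 0.28260
Color 2 (92,181,173):
  R=92: 92/255≈0.3608 > 0.04045 → ((0.3608+0.055)/1.055)^2.4 ≈ 0.10702
  G=181: 181/255≈0.7098 > 0.04045 → ((0.7098+0.055)/1.055)^2.4 ≈ 0.46208
  B=173: 173/255≈0.6784 > 0.04045 → ((0.6784+0.055)/1.055)^2.4 ≈ 0.41789
  L2 = 0.2126×0.10702 + 0.7152×0.46208 + 0.0722×0.41789 ≈ 0.38340
Lighter = 0.38340, Darker = 0.28260
Ratio = (L_lighter + 0.05) / (L_darker + 0.05)
Ratio = (0.38340 + 0.05) / (0.28260 + 0.05) = 0.43340 / 0.33260 ≈ 1.3031
Ratio ≈ 1.30:1


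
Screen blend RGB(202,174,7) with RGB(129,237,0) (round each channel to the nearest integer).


Screen: C = 255 - (255-A)×(255-B)/255, rounded to nearest integer
R: 255 - (255-202)×(255-129)/255 = 255 - 6678/255 ≈ 255 - 26.188 = 228.812 → 229
G: 255 - (255-174)×(255-237)/255 = 255 - 1458/255 ≈ 255 - 5.718 = 249.282 → 249
B: 255 - (255-7)×(255-0)/255 = 255 - 63240/255 ≈ 255 - 248.000 = 7.000 → 7
= RGB(229, 249, 7)


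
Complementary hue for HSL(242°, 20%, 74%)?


Complement = opposite side of color wheel = hue + 180°
H' = (242 + 180) mod 360 = 62°
S and L unchanged.
= HSL(62°, 20%, 74%)


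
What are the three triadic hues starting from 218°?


Triadic: equally spaced at 120° intervals
H1 = 218°
H2 = (218 + 120) mod 360 = 338°
H3 = (218 + 240) mod 360 = 98°
Triadic = 218°, 338°, 98°


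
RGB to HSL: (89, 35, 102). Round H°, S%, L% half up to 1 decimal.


Normalize: R'=89/255≈0.3490, G'=35/255≈0.1373, B'=102/255≈0.4000
Max=102/255, Min=35/255, Δ=Max-Min=67/255
L = (Max+Min)/2 = (102+35)/510 = 137/510 = 0.26862… → L = 26.9%
L ≤ 0.5 → S = Δ/(Max+Min) = 67/(102+35) = 67/137 = 0.48905… → S = 48.9%
(the 1/255 factors cancel in S and H, so raw channel differences can be used)
Max is B' → H = 60 × ((R-G)/Δ + 4) = 60 × ((89-35)/67 + 4)
  54/67 + 4 = 0.8059… + 4 = 4.8059…
  H = 60 × 4.8059… = 288.358…° → H = 288.4°
= HSL(288.4°, 48.9%, 26.9%)


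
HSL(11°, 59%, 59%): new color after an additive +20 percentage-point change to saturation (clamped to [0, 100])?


Original S = 59%
Adjustment = +20 percentage points
New S = 59 + (20) = 79
Clamp to [0, 100] → 79
= HSL(11°, 79%, 59%)


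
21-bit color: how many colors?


Colors = 2^bits = 2^21
= 2,097,152 colors


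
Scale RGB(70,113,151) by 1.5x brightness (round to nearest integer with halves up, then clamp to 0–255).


Multiply each channel by 1.5, round half up, clamp to [0, 255]
R: 70×1.5 = 105
G: 113×1.5 = 169.5 → round → 170
B: 151×1.5 = 226.5 → round → 227
= RGB(105, 170, 227)


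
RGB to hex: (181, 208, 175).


R = 181 → B5 (hex)
G = 208 → D0 (hex)
B = 175 → AF (hex)
Hex = #B5D0AF


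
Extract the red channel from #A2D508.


Color: #A2D508
R = A2 = 162
G = D5 = 213
B = 08 = 8
Red = 162


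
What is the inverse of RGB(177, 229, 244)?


Invert: (255-R, 255-G, 255-B)
R: 255-177 = 78
G: 255-229 = 26
B: 255-244 = 11
= RGB(78, 26, 11)


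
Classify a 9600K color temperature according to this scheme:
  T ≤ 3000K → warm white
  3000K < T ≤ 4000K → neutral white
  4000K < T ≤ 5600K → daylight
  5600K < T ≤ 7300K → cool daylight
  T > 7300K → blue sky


Temperature: 9600K
9600K > 7300K → blue sky
Classification: blue sky


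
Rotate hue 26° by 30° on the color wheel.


New hue = (H + rotation) mod 360
New hue = (26 + 30) mod 360
= 56 mod 360
= 56°


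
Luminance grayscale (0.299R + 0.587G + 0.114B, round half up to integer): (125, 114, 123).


Gray = 0.299×R + 0.587×G + 0.114×B
Gray = 0.299×125 + 0.587×114 + 0.114×123
Gray = 37.375 + 66.918 + 14.022
Gray = 118.315 → round half up → 118
Gray = 118


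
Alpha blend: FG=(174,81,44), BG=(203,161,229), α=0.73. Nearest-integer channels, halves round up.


C = α×F + (1-α)×B, with 1-α = 0.27
R: 0.73×174 + 0.27×203 = 127.02 + 54.81 = 181.83 → 182
G: 0.73×81 + 0.27×161 = 59.13 + 43.47 = 102.60 → 103
B: 0.73×44 + 0.27×229 = 32.12 + 61.83 = 93.95 → 94
= RGB(182, 103, 94)


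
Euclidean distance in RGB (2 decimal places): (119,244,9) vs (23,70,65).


d = √[(R₁-R₂)² + (G₁-G₂)² + (B₁-B₂)²]
d = √[(119-23)² + (244-70)² + (9-65)²]
d = √[9216 + 30276 + 3136]
d = √42628
d ≈ 206.47


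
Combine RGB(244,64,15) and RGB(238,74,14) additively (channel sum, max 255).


Additive: each channel = min(255, C₁+C₂)
R: 244+238 = 482 → 255
G: 64+74 = 138 → 138
B: 15+14 = 29 → 29
= RGB(255, 138, 29)


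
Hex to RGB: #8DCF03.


8D → 141 (R)
CF → 207 (G)
03 → 3 (B)
= RGB(141, 207, 3)


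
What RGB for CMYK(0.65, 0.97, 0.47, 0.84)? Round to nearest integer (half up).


R = 255 × (1-C) × (1-K) = 255 × 0.35 × 0.16 = 14.28 → 14
G = 255 × (1-M) × (1-K) = 255 × 0.03 × 0.16 = 1.224 → 1
B = 255 × (1-Y) × (1-K) = 255 × 0.53 × 0.16 = 21.624 → 22
= RGB(14, 1, 22)


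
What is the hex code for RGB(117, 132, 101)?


R = 117 → 75 (hex)
G = 132 → 84 (hex)
B = 101 → 65 (hex)
Hex = #758465


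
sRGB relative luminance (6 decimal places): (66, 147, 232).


Linearize each channel (sRGB transfer function): c = v/255; c_lin = c/12.92 if c ≤ 0.04045, else ((c+0.055)/1.055)^2.4
  R: 66/255 ≈ 0.258824 > 0.04045 → ((0.258824+0.055)/1.055)^2.4 ≈ 0.054480
  G: 147/255 ≈ 0.576471 > 0.04045 → ((0.576471+0.055)/1.055)^2.4 ≈ 0.291771
  B: 232/255 ≈ 0.909804 > 0.04045 → ((0.909804+0.055)/1.055)^2.4 ≈ 0.806952
R_lin = 0.054480, G_lin = 0.291771, B_lin = 0.806952
L = 0.2126×R + 0.7152×G + 0.0722×B
L = 0.2126×0.054480 + 0.7152×0.291771 + 0.0722×0.806952
L ≈ 0.278519


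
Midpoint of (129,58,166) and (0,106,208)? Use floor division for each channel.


Midpoint: each channel = ⌊(C₁+C₂)/2⌋
R: ⌊(129+0)/2⌋ = 64
G: ⌊(58+106)/2⌋ = 82
B: ⌊(166+208)/2⌋ = 187
= RGB(64, 82, 187)


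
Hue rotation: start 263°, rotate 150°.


New hue = (H + rotation) mod 360
New hue = (263 + 150) mod 360
= 413 mod 360
= 53°


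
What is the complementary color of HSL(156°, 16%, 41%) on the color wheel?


Complement = opposite side of color wheel = hue + 180°
H' = (156 + 180) mod 360 = 336°
S and L unchanged.
= HSL(336°, 16%, 41%)


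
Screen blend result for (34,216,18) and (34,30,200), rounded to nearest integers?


Screen: C = 255 - (255-A)×(255-B)/255, rounded to nearest integer
R: 255 - (255-34)×(255-34)/255 = 255 - 48841/255 ≈ 255 - 191.533 = 63.467 → 63
G: 255 - (255-216)×(255-30)/255 = 255 - 8775/255 ≈ 255 - 34.412 = 220.588 → 221
B: 255 - (255-18)×(255-200)/255 = 255 - 13035/255 ≈ 255 - 51.118 = 203.882 → 204
= RGB(63, 221, 204)


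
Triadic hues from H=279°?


Triadic: equally spaced at 120° intervals
H1 = 279°
H2 = (279 + 120) mod 360 = 39°
H3 = (279 + 240) mod 360 = 159°
Triadic = 279°, 39°, 159°


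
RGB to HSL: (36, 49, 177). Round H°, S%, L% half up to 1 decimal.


Normalize: R'=36/255≈0.1412, G'=49/255≈0.1922, B'=177/255≈0.6941
Max=177/255, Min=36/255, Δ=Max-Min=141/255
L = (Max+Min)/2 = (177+36)/510 = 213/510 = 0.41764… → L = 41.8%
L ≤ 0.5 → S = Δ/(Max+Min) = 141/(177+36) = 141/213 = 0.66197… → S = 66.2%
(the 1/255 factors cancel in S and H, so raw channel differences can be used)
Max is B' → H = 60 × ((R-G)/Δ + 4) = 60 × ((36-49)/141 + 4)
  -13/141 + 4 = -0.0921… + 4 = 3.9078…
  H = 60 × 3.9078… = 234.468…° → H = 234.5°
= HSL(234.5°, 66.2%, 41.8%)


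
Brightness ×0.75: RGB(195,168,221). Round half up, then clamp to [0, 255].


Multiply each channel by 0.75, round half up, clamp to [0, 255]
R: 195×0.75 = 146.25 → round → 146
G: 168×0.75 = 126
B: 221×0.75 = 165.75 → round → 166
= RGB(146, 126, 166)


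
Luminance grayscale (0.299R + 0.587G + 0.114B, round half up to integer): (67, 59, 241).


Gray = 0.299×R + 0.587×G + 0.114×B
Gray = 0.299×67 + 0.587×59 + 0.114×241
Gray = 20.033 + 34.633 + 27.474
Gray = 82.140 → round half up → 82
Gray = 82


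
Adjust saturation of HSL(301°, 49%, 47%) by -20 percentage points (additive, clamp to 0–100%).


Original S = 49%
Adjustment = -20 percentage points
New S = 49 + (-20) = 29
Clamp to [0, 100] → 29
= HSL(301°, 29%, 47%)


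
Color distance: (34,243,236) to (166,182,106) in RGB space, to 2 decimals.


d = √[(R₁-R₂)² + (G₁-G₂)² + (B₁-B₂)²]
d = √[(34-166)² + (243-182)² + (236-106)²]
d = √[17424 + 3721 + 16900]
d = √38045
d ≈ 195.05


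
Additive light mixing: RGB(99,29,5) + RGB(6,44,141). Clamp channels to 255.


Additive: each channel = min(255, C₁+C₂)
R: 99+6 = 105 → 105
G: 29+44 = 73 → 73
B: 5+141 = 146 → 146
= RGB(105, 73, 146)


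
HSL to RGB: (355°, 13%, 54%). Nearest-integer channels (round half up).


H=355°, S=0.13, L=0.54
C = (1-|2L-1|)×S = (1-|0.08|)×0.13 = 0.1196
H' = H/60 = 355/60 ≈ 5.9167; X = C×(1-|H' mod 2 - 1|) ≈ 0.0100
m = L - C/2 = 0.54 - 0.0598 = 0.4802
Sector ⌊H'⌋ = 5 → (R',G',B') = (0.1196, 0.0, ≈0.0100)
RGB = ((R'+m)×255, (G'+m)×255, (B'+m)×255) = (152.949, 122.451, 124.9925)
Round half up → RGB(153, 122, 125)


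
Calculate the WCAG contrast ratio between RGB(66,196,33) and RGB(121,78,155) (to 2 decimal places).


Linearize each sRGB channel c=v/255: c/12.92 if c ≤ 0.04045 else ((c+0.055)/1.055)^2.4
L = 0.2126×R_lin + 0.7152×G_lin + 0.0722×B_lin
Color 1 (66,196,33):
  R=66: 66/255≈0.2588 > 0.04045 → ((0.2588+0.055)/1.055)^2.4 ≈ 0.05448
  G=196: 196/255≈0.7686 > 0.04045 → ((0.7686+0.055)/1.055)^2.4 ≈ 0.55201
  B=33: 33/255≈0.1294 > 0.04045 → ((0.1294+0.055)/1.055)^2.4 ≈ 0.01521
  L1 = 0.2126×0.05448 + 0.7152×0.55201 + 0.0722×0.01521 ≈ 0.40748
Color 2 (121,78,155):
  R=121: 121/255≈0.4745 > 0.04045 → ((0.4745+0.055)/1.055)^2.4 ≈ 0.19120
  G=78: 78/255≈0.3059 > 0.04045 → ((0.3059+0.055)/1.055)^2.4 ≈ 0.07619
  B=155: 155/255≈0.6078 > 0.04045 → ((0.6078+0.055)/1.055)^2.4 ≈ 0.32778
  L2 = 0.2126×0.19120 + 0.7152×0.07619 + 0.0722×0.32778 ≈ 0.11880
Lighter = 0.40748, Darker = 0.11880
Ratio = (L_lighter + 0.05) / (L_darker + 0.05)
Ratio = (0.40748 + 0.05) / (0.11880 + 0.05) = 0.45748 / 0.16880 ≈ 2.7101
Ratio ≈ 2.71:1


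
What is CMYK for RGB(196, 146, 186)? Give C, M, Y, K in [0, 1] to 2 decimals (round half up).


R'=196/255≈0.7686, G'=146/255≈0.5725, B'=186/255≈0.7294
K = 1 - max(R',G',B') = 1 - 196/255 = 59/255 = 0.23137… → 0.23
(1-R'-K)/(1-K) simplifies to (max-R)/max with max = 196:
C = (196-196)/196 = 0/196 = 0 → 0.00
M = (196-146)/196 = 50/196 = 0.25510… → 0.26
Y = (196-186)/196 = 10/196 = 0.05102… → 0.05
= CMYK(0.00, 0.26, 0.05, 0.23)


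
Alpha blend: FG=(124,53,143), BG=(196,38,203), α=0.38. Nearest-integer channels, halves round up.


C = α×F + (1-α)×B, with 1-α = 0.62
R: 0.38×124 + 0.62×196 = 47.12 + 121.52 = 168.64 → 169
G: 0.38×53 + 0.62×38 = 20.14 + 23.56 = 43.70 → 44
B: 0.38×143 + 0.62×203 = 54.34 + 125.86 = 180.20 → 180
= RGB(169, 44, 180)


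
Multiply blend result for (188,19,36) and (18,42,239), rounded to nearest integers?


Multiply: C = A×B/255, rounded to nearest integer
R: 188×18/255 = 3384/255 ≈ 13.271 → 13
G: 19×42/255 = 798/255 ≈ 3.129 → 3
B: 36×239/255 = 8604/255 ≈ 33.741 → 34
= RGB(13, 3, 34)


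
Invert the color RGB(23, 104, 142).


Invert: (255-R, 255-G, 255-B)
R: 255-23 = 232
G: 255-104 = 151
B: 255-142 = 113
= RGB(232, 151, 113)


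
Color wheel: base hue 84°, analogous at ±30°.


Base hue: 84°
Left analog: (84 - 30) mod 360 = 54°
Right analog: (84 + 30) mod 360 = 114°
Analogous hues = 54° and 114°


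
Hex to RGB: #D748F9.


D7 → 215 (R)
48 → 72 (G)
F9 → 249 (B)
= RGB(215, 72, 249)


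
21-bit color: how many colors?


Colors = 2^bits = 2^21
= 2,097,152 colors


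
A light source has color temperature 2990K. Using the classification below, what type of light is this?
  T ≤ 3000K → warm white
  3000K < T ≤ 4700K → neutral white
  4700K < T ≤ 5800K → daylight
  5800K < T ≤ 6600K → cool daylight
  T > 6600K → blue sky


Temperature: 2990K
2990K ≤ 3000K → warm white
Classification: warm white


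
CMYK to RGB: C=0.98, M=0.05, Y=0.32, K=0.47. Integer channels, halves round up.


R = 255 × (1-C) × (1-K) = 255 × 0.02 × 0.53 = 2.703 → 3
G = 255 × (1-M) × (1-K) = 255 × 0.95 × 0.53 = 128.3925 → 128
B = 255 × (1-Y) × (1-K) = 255 × 0.68 × 0.53 = 91.902 → 92
= RGB(3, 128, 92)


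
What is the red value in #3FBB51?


Color: #3FBB51
R = 3F = 63
G = BB = 187
B = 51 = 81
Red = 63


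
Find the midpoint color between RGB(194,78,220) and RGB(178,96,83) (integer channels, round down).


Midpoint: each channel = ⌊(C₁+C₂)/2⌋
R: ⌊(194+178)/2⌋ = 186
G: ⌊(78+96)/2⌋ = 87
B: ⌊(220+83)/2⌋ = 151
= RGB(186, 87, 151)


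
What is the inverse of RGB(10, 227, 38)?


Invert: (255-R, 255-G, 255-B)
R: 255-10 = 245
G: 255-227 = 28
B: 255-38 = 217
= RGB(245, 28, 217)


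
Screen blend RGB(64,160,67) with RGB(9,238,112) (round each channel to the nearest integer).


Screen: C = 255 - (255-A)×(255-B)/255, rounded to nearest integer
R: 255 - (255-64)×(255-9)/255 = 255 - 46986/255 ≈ 255 - 184.259 = 70.741 → 71
G: 255 - (255-160)×(255-238)/255 = 255 - 1615/255 ≈ 255 - 6.333 = 248.667 → 249
B: 255 - (255-67)×(255-112)/255 = 255 - 26884/255 ≈ 255 - 105.427 = 149.573 → 150
= RGB(71, 249, 150)


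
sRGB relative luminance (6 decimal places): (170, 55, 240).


Linearize each channel (sRGB transfer function): c = v/255; c_lin = c/12.92 if c ≤ 0.04045, else ((c+0.055)/1.055)^2.4
  R: 170/255 ≈ 0.666667 > 0.04045 → ((0.666667+0.055)/1.055)^2.4 ≈ 0.401978
  G: 55/255 ≈ 0.215686 > 0.04045 → ((0.215686+0.055)/1.055)^2.4 ≈ 0.038204
  B: 240/255 ≈ 0.941176 > 0.04045 → ((0.941176+0.055)/1.055)^2.4 ≈ 0.871367
R_lin = 0.401978, G_lin = 0.038204, B_lin = 0.871367
L = 0.2126×R + 0.7152×G + 0.0722×B
L = 0.2126×0.401978 + 0.7152×0.038204 + 0.0722×0.871367
L ≈ 0.175697


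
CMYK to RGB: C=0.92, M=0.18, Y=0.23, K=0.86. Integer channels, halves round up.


R = 255 × (1-C) × (1-K) = 255 × 0.08 × 0.14 = 2.856 → 3
G = 255 × (1-M) × (1-K) = 255 × 0.82 × 0.14 = 29.274 → 29
B = 255 × (1-Y) × (1-K) = 255 × 0.77 × 0.14 = 27.489 → 27
= RGB(3, 29, 27)


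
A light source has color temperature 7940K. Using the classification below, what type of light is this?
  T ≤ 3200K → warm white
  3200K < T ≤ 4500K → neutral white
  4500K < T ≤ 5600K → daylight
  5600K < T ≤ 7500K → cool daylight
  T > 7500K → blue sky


Temperature: 7940K
7940K > 7500K → blue sky
Classification: blue sky


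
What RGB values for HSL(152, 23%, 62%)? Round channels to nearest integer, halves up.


H=152°, S=0.23, L=0.62
C = (1-|2L-1|)×S = (1-|0.24|)×0.23 = 0.1748
H' = H/60 = 152/60 ≈ 2.5333; X = C×(1-|H' mod 2 - 1|) ≈ 0.0932
m = L - C/2 = 0.62 - 0.0874 = 0.5326
Sector ⌊H'⌋ = 2 → (R',G',B') = (0.0, 0.1748, ≈0.0932)
RGB = ((R'+m)×255, (G'+m)×255, (B'+m)×255) = (135.813, 180.387, 159.5858)
Round half up → RGB(136, 180, 160)


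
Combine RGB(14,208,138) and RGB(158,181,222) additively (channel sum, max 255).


Additive: each channel = min(255, C₁+C₂)
R: 14+158 = 172 → 172
G: 208+181 = 389 → 255
B: 138+222 = 360 → 255
= RGB(172, 255, 255)


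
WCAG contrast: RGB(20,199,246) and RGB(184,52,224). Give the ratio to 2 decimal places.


Linearize each sRGB channel c=v/255: c/12.92 if c ≤ 0.04045 else ((c+0.055)/1.055)^2.4
L = 0.2126×R_lin + 0.7152×G_lin + 0.0722×B_lin
Color 1 (20,199,246):
  R=20: 20/255≈0.0784 > 0.04045 → ((0.0784+0.055)/1.055)^2.4 ≈ 0.00700
  G=199: 199/255≈0.7804 > 0.04045 → ((0.7804+0.055)/1.055)^2.4 ≈ 0.57112
  B=246: 246/255≈0.9647 > 0.04045 → ((0.9647+0.055)/1.055)^2.4 ≈ 0.92158
  L1 = 0.2126×0.00700 + 0.7152×0.57112 + 0.0722×0.92158 ≈ 0.47649
Color 2 (184,52,224):
  R=184: 184/255≈0.7216 > 0.04045 → ((0.7216+0.055)/1.055)^2.4 ≈ 0.47932
  G=52: 52/255≈0.2039 > 0.04045 → ((0.2039+0.055)/1.055)^2.4 ≈ 0.03434
  B=224: 224/255≈0.8784 > 0.04045 → ((0.8784+0.055)/1.055)^2.4 ≈ 0.74540
  L2 = 0.2126×0.47932 + 0.7152×0.03434 + 0.0722×0.74540 ≈ 0.18028
Lighter = 0.47649, Darker = 0.18028
Ratio = (L_lighter + 0.05) / (L_darker + 0.05)
Ratio = (0.47649 + 0.05) / (0.18028 + 0.05) = 0.52649 / 0.23028 ≈ 2.2863
Ratio ≈ 2.29:1


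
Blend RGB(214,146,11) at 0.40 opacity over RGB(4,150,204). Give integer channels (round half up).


C = α×F + (1-α)×B, with 1-α = 0.60
R: 0.40×214 + 0.60×4 = 85.60 + 2.40 = 88.00 → 88
G: 0.40×146 + 0.60×150 = 58.40 + 90.00 = 148.40 → 148
B: 0.40×11 + 0.60×204 = 4.40 + 122.40 = 126.80 → 127
= RGB(88, 148, 127)


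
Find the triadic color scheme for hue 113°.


Triadic: equally spaced at 120° intervals
H1 = 113°
H2 = (113 + 120) mod 360 = 233°
H3 = (113 + 240) mod 360 = 353°
Triadic = 113°, 233°, 353°


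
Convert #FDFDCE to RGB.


FD → 253 (R)
FD → 253 (G)
CE → 206 (B)
= RGB(253, 253, 206)


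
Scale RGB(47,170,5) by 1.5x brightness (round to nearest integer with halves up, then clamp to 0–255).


Multiply each channel by 1.5, round half up, clamp to [0, 255]
R: 47×1.5 = 70.5 → round → 71
G: 170×1.5 = 255
B: 5×1.5 = 7.5 → round → 8
= RGB(71, 255, 8)


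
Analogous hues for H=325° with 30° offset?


Base hue: 325°
Left analog: (325 - 30) mod 360 = 295°
Right analog: (325 + 30) mod 360 = 355°
Analogous hues = 295° and 355°


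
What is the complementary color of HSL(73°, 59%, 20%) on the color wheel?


Complement = opposite side of color wheel = hue + 180°
H' = (73 + 180) mod 360 = 253°
S and L unchanged.
= HSL(253°, 59%, 20%)


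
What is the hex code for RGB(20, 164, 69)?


R = 20 → 14 (hex)
G = 164 → A4 (hex)
B = 69 → 45 (hex)
Hex = #14A445


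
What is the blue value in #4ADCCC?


Color: #4ADCCC
R = 4A = 74
G = DC = 220
B = CC = 204
Blue = 204


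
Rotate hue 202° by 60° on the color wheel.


New hue = (H + rotation) mod 360
New hue = (202 + 60) mod 360
= 262 mod 360
= 262°


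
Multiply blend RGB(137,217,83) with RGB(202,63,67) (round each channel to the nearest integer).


Multiply: C = A×B/255, rounded to nearest integer
R: 137×202/255 = 27674/255 ≈ 108.525 → 109
G: 217×63/255 = 13671/255 ≈ 53.612 → 54
B: 83×67/255 = 5561/255 ≈ 21.808 → 22
= RGB(109, 54, 22)


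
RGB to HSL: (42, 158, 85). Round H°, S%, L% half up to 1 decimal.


Normalize: R'=42/255≈0.1647, G'=158/255≈0.6196, B'=85/255≈0.3333
Max=158/255, Min=42/255, Δ=Max-Min=116/255
L = (Max+Min)/2 = (158+42)/510 = 200/510 = 0.39215… → L = 39.2%
L ≤ 0.5 → S = Δ/(Max+Min) = 116/(158+42) = 116/200 = 0.58 → S = 58.0%
(the 1/255 factors cancel in S and H, so raw channel differences can be used)
Max is G' → H = 60 × ((B-R)/Δ + 2) = 60 × ((85-42)/116 + 2)
  43/116 + 2 = 0.3706… + 2 = 2.3706…
  H = 60 × 2.3706… = 142.241…° → H = 142.2°
= HSL(142.2°, 58.0%, 39.2%)


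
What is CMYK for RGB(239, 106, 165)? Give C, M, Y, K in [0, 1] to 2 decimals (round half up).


R'=239/255≈0.9373, G'=106/255≈0.4157, B'=165/255≈0.6471
K = 1 - max(R',G',B') = 1 - 239/255 = 16/255 = 0.06274… → 0.06
(1-R'-K)/(1-K) simplifies to (max-R)/max with max = 239:
C = (239-239)/239 = 0/239 = 0 → 0.00
M = (239-106)/239 = 133/239 = 0.55648… → 0.56
Y = (239-165)/239 = 74/239 = 0.30962… → 0.31
= CMYK(0.00, 0.56, 0.31, 0.06)


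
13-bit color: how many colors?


Colors = 2^bits = 2^13
= 8,192 colors


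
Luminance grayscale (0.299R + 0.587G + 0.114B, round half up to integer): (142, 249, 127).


Gray = 0.299×R + 0.587×G + 0.114×B
Gray = 0.299×142 + 0.587×249 + 0.114×127
Gray = 42.458 + 146.163 + 14.478
Gray = 203.099 → round half up → 203
Gray = 203


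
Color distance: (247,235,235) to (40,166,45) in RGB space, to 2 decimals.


d = √[(R₁-R₂)² + (G₁-G₂)² + (B₁-B₂)²]
d = √[(247-40)² + (235-166)² + (235-45)²]
d = √[42849 + 4761 + 36100]
d = √83710
d ≈ 289.33


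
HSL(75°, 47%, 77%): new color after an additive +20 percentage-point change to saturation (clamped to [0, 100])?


Original S = 47%
Adjustment = +20 percentage points
New S = 47 + (20) = 67
Clamp to [0, 100] → 67
= HSL(75°, 67%, 77%)


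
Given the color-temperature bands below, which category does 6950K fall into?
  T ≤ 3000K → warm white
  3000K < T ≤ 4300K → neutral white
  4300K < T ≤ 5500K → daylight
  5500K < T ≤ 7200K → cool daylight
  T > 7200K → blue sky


Temperature: 6950K
5500K < 6950K ≤ 7200K → cool daylight
Classification: cool daylight


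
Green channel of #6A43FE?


Color: #6A43FE
R = 6A = 106
G = 43 = 67
B = FE = 254
Green = 67


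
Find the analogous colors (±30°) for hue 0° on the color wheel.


Base hue: 0°
Left analog: (0 - 30) mod 360 = 330°
Right analog: (0 + 30) mod 360 = 30°
Analogous hues = 330° and 30°


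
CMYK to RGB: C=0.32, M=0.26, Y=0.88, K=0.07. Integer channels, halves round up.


R = 255 × (1-C) × (1-K) = 255 × 0.68 × 0.93 = 161.262 → 161
G = 255 × (1-M) × (1-K) = 255 × 0.74 × 0.93 = 175.491 → 175
B = 255 × (1-Y) × (1-K) = 255 × 0.12 × 0.93 = 28.458 → 28
= RGB(161, 175, 28)


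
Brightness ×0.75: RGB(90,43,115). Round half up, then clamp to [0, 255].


Multiply each channel by 0.75, round half up, clamp to [0, 255]
R: 90×0.75 = 67.5 → round → 68
G: 43×0.75 = 32.25 → round → 32
B: 115×0.75 = 86.25 → round → 86
= RGB(68, 32, 86)


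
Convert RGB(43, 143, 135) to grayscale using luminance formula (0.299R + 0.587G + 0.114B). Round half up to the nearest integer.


Gray = 0.299×R + 0.587×G + 0.114×B
Gray = 0.299×43 + 0.587×143 + 0.114×135
Gray = 12.857 + 83.941 + 15.390
Gray = 112.188 → round half up → 112
Gray = 112


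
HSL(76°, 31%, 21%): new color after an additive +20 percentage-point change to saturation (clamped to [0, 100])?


Original S = 31%
Adjustment = +20 percentage points
New S = 31 + (20) = 51
Clamp to [0, 100] → 51
= HSL(76°, 51%, 21%)


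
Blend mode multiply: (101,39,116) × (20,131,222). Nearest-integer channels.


Multiply: C = A×B/255, rounded to nearest integer
R: 101×20/255 = 2020/255 ≈ 7.922 → 8
G: 39×131/255 = 5109/255 ≈ 20.035 → 20
B: 116×222/255 = 25752/255 ≈ 100.988 → 101
= RGB(8, 20, 101)


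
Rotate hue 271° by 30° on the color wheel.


New hue = (H + rotation) mod 360
New hue = (271 + 30) mod 360
= 301 mod 360
= 301°


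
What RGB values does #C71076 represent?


C7 → 199 (R)
10 → 16 (G)
76 → 118 (B)
= RGB(199, 16, 118)


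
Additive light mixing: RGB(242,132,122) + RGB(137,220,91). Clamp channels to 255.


Additive: each channel = min(255, C₁+C₂)
R: 242+137 = 379 → 255
G: 132+220 = 352 → 255
B: 122+91 = 213 → 213
= RGB(255, 255, 213)


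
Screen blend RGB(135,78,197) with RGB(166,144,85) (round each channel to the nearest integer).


Screen: C = 255 - (255-A)×(255-B)/255, rounded to nearest integer
R: 255 - (255-135)×(255-166)/255 = 255 - 10680/255 ≈ 255 - 41.882 = 213.118 → 213
G: 255 - (255-78)×(255-144)/255 = 255 - 19647/255 ≈ 255 - 77.047 = 177.953 → 178
B: 255 - (255-197)×(255-85)/255 = 255 - 9860/255 ≈ 255 - 38.667 = 216.333 → 216
= RGB(213, 178, 216)


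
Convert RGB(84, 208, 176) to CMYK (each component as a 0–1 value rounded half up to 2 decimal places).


R'=84/255≈0.3294, G'=208/255≈0.8157, B'=176/255≈0.6902
K = 1 - max(R',G',B') = 1 - 208/255 = 47/255 = 0.18431… → 0.18
(1-R'-K)/(1-K) simplifies to (max-R)/max with max = 208:
C = (208-84)/208 = 124/208 = 0.59615… → 0.60
M = (208-208)/208 = 0/208 = 0 → 0.00
Y = (208-176)/208 = 32/208 = 0.15384… → 0.15
= CMYK(0.60, 0.00, 0.15, 0.18)


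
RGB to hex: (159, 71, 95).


R = 159 → 9F (hex)
G = 71 → 47 (hex)
B = 95 → 5F (hex)
Hex = #9F475F


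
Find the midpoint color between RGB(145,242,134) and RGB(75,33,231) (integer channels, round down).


Midpoint: each channel = ⌊(C₁+C₂)/2⌋
R: ⌊(145+75)/2⌋ = 110
G: ⌊(242+33)/2⌋ = 137
B: ⌊(134+231)/2⌋ = 182
= RGB(110, 137, 182)


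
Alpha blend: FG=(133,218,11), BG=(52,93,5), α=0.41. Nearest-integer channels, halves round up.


C = α×F + (1-α)×B, with 1-α = 0.59
R: 0.41×133 + 0.59×52 = 54.53 + 30.68 = 85.21 → 85
G: 0.41×218 + 0.59×93 = 89.38 + 54.87 = 144.25 → 144
B: 0.41×11 + 0.59×5 = 4.51 + 2.95 = 7.46 → 7
= RGB(85, 144, 7)


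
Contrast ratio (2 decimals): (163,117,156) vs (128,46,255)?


Linearize each sRGB channel c=v/255: c/12.92 if c ≤ 0.04045 else ((c+0.055)/1.055)^2.4
L = 0.2126×R_lin + 0.7152×G_lin + 0.0722×B_lin
Color 1 (163,117,156):
  R=163: 163/255≈0.6392 > 0.04045 → ((0.6392+0.055)/1.055)^2.4 ≈ 0.36625
  G=117: 117/255≈0.4588 > 0.04045 → ((0.4588+0.055)/1.055)^2.4 ≈ 0.17789
  B=156: 156/255≈0.6118 > 0.04045 → ((0.6118+0.055)/1.055)^2.4 ≈ 0.33245
  L1 = 0.2126×0.36625 + 0.7152×0.17789 + 0.0722×0.33245 ≈ 0.22909
Color 2 (128,46,255):
  R=128: 128/255≈0.5020 > 0.04045 → ((0.5020+0.055)/1.055)^2.4 ≈ 0.21586
  G=46: 46/255≈0.1804 > 0.04045 → ((0.1804+0.055)/1.055)^2.4 ≈ 0.02732
  B=255: 255/255≈1.0000 > 0.04045 → ((1.0000+0.055)/1.055)^2.4 ≈ 1.00000
  L2 = 0.2126×0.21586 + 0.7152×0.02732 + 0.0722×1.00000 ≈ 0.13763
Lighter = 0.22909, Darker = 0.13763
Ratio = (L_lighter + 0.05) / (L_darker + 0.05)
Ratio = (0.22909 + 0.05) / (0.13763 + 0.05) = 0.27909 / 0.18763 ≈ 1.4875
Ratio ≈ 1.49:1


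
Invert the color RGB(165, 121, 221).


Invert: (255-R, 255-G, 255-B)
R: 255-165 = 90
G: 255-121 = 134
B: 255-221 = 34
= RGB(90, 134, 34)


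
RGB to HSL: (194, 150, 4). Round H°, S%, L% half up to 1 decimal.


Normalize: R'=194/255≈0.7608, G'=150/255≈0.5882, B'=4/255≈0.0157
Max=194/255, Min=4/255, Δ=Max-Min=190/255
L = (Max+Min)/2 = (194+4)/510 = 198/510 = 0.38823… → L = 38.8%
L ≤ 0.5 → S = Δ/(Max+Min) = 190/(194+4) = 190/198 = 0.95959… → S = 96.0%
(the 1/255 factors cancel in S and H, so raw channel differences can be used)
Max is R' → H = 60 × (((G-B)/Δ) mod 6) = 60 × (((150-4)/190) mod 6)
  146/190 = 0.7684…
  H = 60 × 0.7684… = 46.105…° → H = 46.1°
= HSL(46.1°, 96.0%, 38.8%)
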